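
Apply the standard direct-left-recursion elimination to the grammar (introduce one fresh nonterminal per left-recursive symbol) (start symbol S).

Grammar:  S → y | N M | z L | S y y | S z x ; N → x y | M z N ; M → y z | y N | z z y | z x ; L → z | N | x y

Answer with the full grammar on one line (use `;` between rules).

Left recursion appears on S.
For S: α = {y y, z x}, β = {y, N M, z L}. Rewrite as S → β S' and S' → α S' | ε.

S → y S' | N M S' | z L S'; N → x y | M z N; M → y z | y N | z z y | z x; L → z | N | x y; S' → y y S' | z x S' | ε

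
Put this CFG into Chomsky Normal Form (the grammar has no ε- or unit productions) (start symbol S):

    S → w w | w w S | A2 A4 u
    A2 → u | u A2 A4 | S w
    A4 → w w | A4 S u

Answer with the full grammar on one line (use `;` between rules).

S → X1 X1 | X1 Y1 | A2 Y2; A2 → u | X2 Y3 | S X1; A4 → X1 X1 | A4 Y4; X1 → w; X2 → u; Y1 → X1 S; Y2 → A4 X2; Y3 → A2 A4; Y4 → S X2

Introduce a nonterminal for each terminal appearing in a rule of length ≥ 2: X1 → w, X2 → u.
Binarize each right-hand side of length ≥ 3 by chaining fresh nonterminals (Y1, Y2, …): affected rules were S → X1 X1 S; S → A2 A4 X2; A2 → X2 A2 A4; A4 → A4 S X2.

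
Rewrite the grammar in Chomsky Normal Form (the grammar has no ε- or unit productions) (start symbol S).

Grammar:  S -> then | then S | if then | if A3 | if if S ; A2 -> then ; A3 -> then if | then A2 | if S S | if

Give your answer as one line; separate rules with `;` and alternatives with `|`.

Introduce a nonterminal for each terminal appearing in a rule of length ≥ 2: X1 → then, X2 → if.
Binarize each right-hand side of length ≥ 3 by chaining fresh nonterminals (Y1, Y2, …): affected rules were S → X2 X2 S; A3 → X2 S S.

S -> then | X1 S | X2 X1 | X2 A3 | X2 Y1; A2 -> then; A3 -> X1 X2 | X1 A2 | X2 Y2 | if; X1 -> then; X2 -> if; Y1 -> X2 S; Y2 -> S S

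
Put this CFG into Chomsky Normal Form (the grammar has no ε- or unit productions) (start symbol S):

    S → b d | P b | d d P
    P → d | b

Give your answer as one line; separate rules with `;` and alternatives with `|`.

Introduce a nonterminal for each terminal appearing in a rule of length ≥ 2: X1 → b, X2 → d.
Binarize each right-hand side of length ≥ 3 by chaining fresh nonterminals (Y1, Y2, …): affected rules were S → X2 X2 P.

S → X1 X2 | P X1 | X2 Y1; P → d | b; X1 → b; X2 → d; Y1 → X2 P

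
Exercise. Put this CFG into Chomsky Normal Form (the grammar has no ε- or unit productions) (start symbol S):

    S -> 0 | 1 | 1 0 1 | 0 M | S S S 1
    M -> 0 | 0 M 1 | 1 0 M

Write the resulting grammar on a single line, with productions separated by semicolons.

Introduce a nonterminal for each terminal appearing in a rule of length ≥ 2: X1 → 1, X2 → 0.
Binarize each right-hand side of length ≥ 3 by chaining fresh nonterminals (Y1, Y2, …): affected rules were S → X1 X2 X1; S → S S S X1; M → X2 M X1; M → X1 X2 M.

S -> 0 | 1 | X1 Y1 | X2 M | S Y2; M -> 0 | X2 Y4 | X1 Y5; X1 -> 1; X2 -> 0; Y1 -> X2 X1; Y2 -> S Y3; Y3 -> S X1; Y4 -> M X1; Y5 -> X2 M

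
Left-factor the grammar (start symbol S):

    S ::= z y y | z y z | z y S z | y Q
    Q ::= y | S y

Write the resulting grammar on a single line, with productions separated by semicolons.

S ::= y Q | z y S'; Q ::= y | S y; S' ::= y | z | S z

S has alternatives sharing prefix 'z y': factor to S → z y S' with S' → y | z | S z.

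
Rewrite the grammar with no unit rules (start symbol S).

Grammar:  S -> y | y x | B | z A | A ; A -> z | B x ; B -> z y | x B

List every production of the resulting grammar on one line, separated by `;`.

S -> z y | x B | y | y x | z A | z | B x; A -> z | B x; B -> z y | x B

Unit pairs: S ⇒* {A, B}.
For every A with A ⇒* B via unit rules, add B's non-unit alternatives to A; then delete every rule of the form X → Y.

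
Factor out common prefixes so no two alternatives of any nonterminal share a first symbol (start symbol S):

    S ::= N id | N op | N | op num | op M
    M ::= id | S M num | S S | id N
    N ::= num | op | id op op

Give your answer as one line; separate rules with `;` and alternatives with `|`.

S has alternatives sharing prefix 'N': factor to S → N S' with S' → id | op | ε.
S has alternatives sharing prefix 'op': factor to S → op S'' with S'' → num | M.
M has alternatives sharing prefix 'id': factor to M → id M' with M' → ε | N.
M has alternatives sharing prefix 'S': factor to M → S M'' with M'' → M num | S.

S ::= N S' | op S''; M ::= id M' | S M''; N ::= num | op | id op op; S' ::= id | op | ε; S'' ::= num | M; M' ::= ε | N; M'' ::= M num | S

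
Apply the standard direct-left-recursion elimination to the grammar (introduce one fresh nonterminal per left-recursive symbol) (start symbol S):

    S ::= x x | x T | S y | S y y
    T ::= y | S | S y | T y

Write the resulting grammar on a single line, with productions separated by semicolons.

S ::= x x S' | x T S'; T ::= y T' | S T' | S y T'; S' ::= y S' | y y S' | ε; T' ::= y T' | ε

Left recursion appears on S, T.
For S: α = {y, y y}, β = {x x, x T}. Rewrite as S → β S' and S' → α S' | ε.
For T: α = {y}, β = {y, S, S y}. Rewrite as T → β T' and T' → α T' | ε.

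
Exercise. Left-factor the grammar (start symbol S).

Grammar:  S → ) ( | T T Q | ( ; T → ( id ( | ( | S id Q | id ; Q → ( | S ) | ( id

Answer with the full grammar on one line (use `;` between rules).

T has alternatives sharing prefix '(': factor to T → ( T' with T' → id ( | ε.
Q has alternatives sharing prefix '(': factor to Q → ( Q' with Q' → ε | id.

S → ) ( | T T Q | (; T → S id Q | id | ( T'; Q → S ) | ( Q'; T' → id ( | eps; Q' → eps | id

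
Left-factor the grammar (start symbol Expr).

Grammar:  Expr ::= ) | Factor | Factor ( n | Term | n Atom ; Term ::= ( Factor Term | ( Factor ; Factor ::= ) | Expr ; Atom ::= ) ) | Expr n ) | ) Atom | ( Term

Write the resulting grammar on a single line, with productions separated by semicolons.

Expr has alternatives sharing prefix 'Factor': factor to Expr → Factor Expr1 with Expr1 → ε | ( n.
Term has alternatives sharing prefix '( Factor': factor to Term → ( Factor Term1 with Term1 → Term | ε.
Atom has alternatives sharing prefix ')': factor to Atom → ) Atom1 with Atom1 → ) | Atom.

Expr ::= ) | Term | n Atom | Factor Expr1; Term ::= ( Factor Term1; Factor ::= ) | Expr; Atom ::= Expr n ) | ( Term | ) Atom1; Expr1 ::= ε | ( n; Term1 ::= Term | ε; Atom1 ::= ) | Atom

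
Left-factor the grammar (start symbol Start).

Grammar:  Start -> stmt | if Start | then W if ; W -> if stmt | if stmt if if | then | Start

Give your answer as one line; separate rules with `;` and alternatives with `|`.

Start -> stmt | if Start | then W if; W -> then | Start | if stmt W1; W1 -> ε | if if

W has alternatives sharing prefix 'if stmt': factor to W → if stmt W1 with W1 → ε | if if.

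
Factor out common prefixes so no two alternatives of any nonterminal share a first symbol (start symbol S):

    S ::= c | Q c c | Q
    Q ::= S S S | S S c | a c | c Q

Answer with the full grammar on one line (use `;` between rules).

S ::= c | Q S'; Q ::= a c | c Q | S S Q'; S' ::= c c | epsilon; Q' ::= S | c

S has alternatives sharing prefix 'Q': factor to S → Q S' with S' → c c | ε.
Q has alternatives sharing prefix 'S S': factor to Q → S S Q' with Q' → S | c.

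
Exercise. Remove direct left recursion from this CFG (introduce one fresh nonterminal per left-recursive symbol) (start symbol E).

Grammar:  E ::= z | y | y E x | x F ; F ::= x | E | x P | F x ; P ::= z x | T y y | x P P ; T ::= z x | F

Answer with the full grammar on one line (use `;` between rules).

F is directly left-recursive.
For F: α = {x}, β = {x, E, x P}. Rewrite as F → β F' and F' → α F' | ε.

E ::= z | y | y E x | x F; F ::= x F' | E F' | x P F'; P ::= z x | T y y | x P P; T ::= z x | F; F' ::= x F' | ε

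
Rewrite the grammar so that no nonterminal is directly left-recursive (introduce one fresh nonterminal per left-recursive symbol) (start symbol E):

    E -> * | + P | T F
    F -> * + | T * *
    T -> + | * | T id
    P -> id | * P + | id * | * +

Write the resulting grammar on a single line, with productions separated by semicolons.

E -> * | + P | T F; F -> * + | T * *; T -> + T' | * T'; P -> id | * P + | id * | * +; T' -> id T' | ε

Left recursion appears on T.
For T: α = {id}, β = {+, *}. Rewrite as T → β T' and T' → α T' | ε.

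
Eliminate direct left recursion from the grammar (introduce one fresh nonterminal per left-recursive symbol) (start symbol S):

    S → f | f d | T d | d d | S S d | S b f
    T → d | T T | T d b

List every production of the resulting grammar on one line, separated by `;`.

S → f S' | f d S' | T d S' | d d S'; T → d T'; S' → S d S' | b f S' | ε; T' → T T' | d b T' | ε

Directly left-recursive nonterminals: S, T.
For S: α = {S d, b f}, β = {f, f d, T d, d d}. Rewrite as S → β S' and S' → α S' | ε.
For T: α = {T, d b}, β = {d}. Rewrite as T → β T' and T' → α T' | ε.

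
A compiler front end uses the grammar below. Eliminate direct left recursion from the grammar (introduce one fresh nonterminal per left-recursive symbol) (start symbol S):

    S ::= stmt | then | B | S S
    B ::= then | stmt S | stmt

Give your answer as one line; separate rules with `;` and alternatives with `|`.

S ::= stmt S' | then S' | B S'; B ::= then | stmt S | stmt; S' ::= S S' | ε

Left recursion appears on S.
For S: α = {S}, β = {stmt, then, B}. Rewrite as S → β S' and S' → α S' | ε.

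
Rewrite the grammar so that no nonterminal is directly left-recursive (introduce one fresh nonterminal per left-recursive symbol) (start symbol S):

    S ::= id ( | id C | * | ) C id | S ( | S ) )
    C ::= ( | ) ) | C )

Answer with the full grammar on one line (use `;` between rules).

S ::= id ( S' | id C S' | * S' | ) C id S'; C ::= ( C' | ) ) C'; S' ::= ( S' | ) ) S' | ε; C' ::= ) C' | ε

Left recursion appears on S, C.
For S: α = {(, ) )}, β = {id (, id C, *, ) C id}. Rewrite as S → β S' and S' → α S' | ε.
For C: α = {)}, β = {(, ) )}. Rewrite as C → β C' and C' → α C' | ε.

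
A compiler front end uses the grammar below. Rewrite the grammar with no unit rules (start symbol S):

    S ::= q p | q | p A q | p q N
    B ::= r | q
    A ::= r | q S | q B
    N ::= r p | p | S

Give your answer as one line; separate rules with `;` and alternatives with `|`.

Unit pairs: N ⇒* {S}.
For every A with A ⇒* B via unit rules, add B's non-unit alternatives to A; then delete every rule of the form X → Y.

S ::= q p | q | p A q | p q N; B ::= r | q; A ::= r | q S | q B; N ::= q p | q | p A q | p q N | r p | p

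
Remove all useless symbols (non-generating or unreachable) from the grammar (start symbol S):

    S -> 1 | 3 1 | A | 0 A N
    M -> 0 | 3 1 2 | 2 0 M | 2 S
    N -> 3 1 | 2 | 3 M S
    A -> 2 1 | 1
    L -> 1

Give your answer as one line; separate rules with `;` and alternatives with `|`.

Generating nonterminals: {A, L, M, N, S}.
Reachable from S after that: {A, M, N, S}.
Removed useless symbols: {L} and every production mentioning them.

S -> 1 | 3 1 | A | 0 A N; M -> 0 | 3 1 2 | 2 0 M | 2 S; N -> 3 1 | 2 | 3 M S; A -> 2 1 | 1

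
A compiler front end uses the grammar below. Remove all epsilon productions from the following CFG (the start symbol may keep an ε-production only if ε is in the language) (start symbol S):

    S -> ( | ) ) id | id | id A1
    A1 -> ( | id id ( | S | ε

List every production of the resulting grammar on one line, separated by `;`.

S -> ( | ) ) id | id | id A1; A1 -> ( | id id ( | S

Nullable set = {A1}.
ε ∉ L(G), so no ε-production is kept.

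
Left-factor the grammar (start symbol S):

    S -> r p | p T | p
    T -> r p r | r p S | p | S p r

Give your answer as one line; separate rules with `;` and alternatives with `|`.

S has alternatives sharing prefix 'p': factor to S → p S' with S' → T | ε.
T has alternatives sharing prefix 'r p': factor to T → r p T' with T' → r | S.

S -> r p | p S'; T -> p | S p r | r p T'; S' -> T | ε; T' -> r | S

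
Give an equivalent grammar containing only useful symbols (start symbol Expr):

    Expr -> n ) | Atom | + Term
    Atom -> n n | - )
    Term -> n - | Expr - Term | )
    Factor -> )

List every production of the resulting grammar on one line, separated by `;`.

Generating nonterminals: {Atom, Expr, Factor, Term}.
Reachable from Expr after that: {Atom, Expr, Term}.
Removed useless symbols: {Factor} and every production mentioning them.

Expr -> n ) | Atom | + Term; Atom -> n n | - ); Term -> n - | Expr - Term | )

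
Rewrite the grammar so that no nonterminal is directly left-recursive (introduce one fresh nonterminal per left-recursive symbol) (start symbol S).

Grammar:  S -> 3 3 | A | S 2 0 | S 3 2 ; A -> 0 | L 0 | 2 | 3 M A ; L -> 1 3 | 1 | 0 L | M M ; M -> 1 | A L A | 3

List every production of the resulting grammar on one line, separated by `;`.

S -> 3 3 S' | A S'; A -> 0 | L 0 | 2 | 3 M A; L -> 1 3 | 1 | 0 L | M M; M -> 1 | A L A | 3; S' -> 2 0 S' | 3 2 S' | ε

Left recursion appears on S.
For S: α = {2 0, 3 2}, β = {3 3, A}. Rewrite as S → β S' and S' → α S' | ε.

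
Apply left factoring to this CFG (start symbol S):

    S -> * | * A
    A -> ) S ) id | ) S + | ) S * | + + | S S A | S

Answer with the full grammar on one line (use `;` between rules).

S has alternatives sharing prefix '*': factor to S → * S' with S' → ε | A.
A has alternatives sharing prefix ') S': factor to A → ) S A' with A' → ) id | + | *.
A has alternatives sharing prefix 'S': factor to A → S A'' with A'' → S A | ε.

S -> * S'; A -> + + | ) S A' | S A''; S' -> epsilon | A; A' -> ) id | + | *; A'' -> S A | epsilon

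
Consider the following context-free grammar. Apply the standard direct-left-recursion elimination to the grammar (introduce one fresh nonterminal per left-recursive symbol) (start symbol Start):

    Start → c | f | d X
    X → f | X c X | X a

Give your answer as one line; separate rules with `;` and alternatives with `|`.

Left recursion appears on X.
For X: α = {c X, a}, β = {f}. Rewrite as X → β X1 and X1 → α X1 | ε.

Start → c | f | d X; X → f X1; X1 → c X X1 | a X1 | ε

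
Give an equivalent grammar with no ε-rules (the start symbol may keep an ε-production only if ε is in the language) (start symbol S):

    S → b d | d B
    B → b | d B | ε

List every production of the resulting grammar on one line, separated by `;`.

S → b d | d B | d; B → b | d B | d

The nullable symbols are {B}.
ε ∉ L(G), so no ε-production is kept.
Add the nullable-subset variants: S → d B gives d B | d. B → d B gives d B | d.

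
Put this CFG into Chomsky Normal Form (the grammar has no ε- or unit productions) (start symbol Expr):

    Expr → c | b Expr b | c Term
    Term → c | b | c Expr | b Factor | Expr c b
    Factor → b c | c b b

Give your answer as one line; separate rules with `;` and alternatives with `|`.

Introduce a nonterminal for each terminal appearing in a rule of length ≥ 2: X1 → b, X2 → c.
Binarize each right-hand side of length ≥ 3 by chaining fresh nonterminals (Y1, Y2, …): affected rules were Expr → X1 Expr X1; Term → Expr X2 X1; Factor → X2 X1 X1.

Expr → c | X1 Y1 | X2 Term; Term → c | b | X2 Expr | X1 Factor | Expr Y2; Factor → X1 X2 | X2 Y3; X1 → b; X2 → c; Y1 → Expr X1; Y2 → X2 X1; Y3 → X1 X1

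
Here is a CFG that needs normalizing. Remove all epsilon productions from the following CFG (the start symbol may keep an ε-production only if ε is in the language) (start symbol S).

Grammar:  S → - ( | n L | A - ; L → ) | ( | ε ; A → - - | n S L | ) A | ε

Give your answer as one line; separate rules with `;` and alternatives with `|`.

S → - ( | n L | n | A - | -; L → ) | (; A → - - | n S L | n S | ) A | )

Nullable set = {A, L}.
ε ∉ L(G), so no ε-production is kept.
Expand every rule over subsets of its nullable positions: S → n L gives n L | n. S → A - gives A - | -. A → n S L gives n S L | n S. A → ) A gives ) A | ).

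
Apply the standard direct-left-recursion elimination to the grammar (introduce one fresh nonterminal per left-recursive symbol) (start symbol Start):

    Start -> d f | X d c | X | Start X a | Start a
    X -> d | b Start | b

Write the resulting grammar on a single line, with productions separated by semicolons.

Start -> d f Start1 | X d c Start1 | X Start1; X -> d | b Start | b; Start1 -> X a Start1 | a Start1 | ε

Directly left-recursive nonterminal: Start.
For Start: α = {X a, a}, β = {d f, X d c, X}. Rewrite as Start → β Start1 and Start1 → α Start1 | ε.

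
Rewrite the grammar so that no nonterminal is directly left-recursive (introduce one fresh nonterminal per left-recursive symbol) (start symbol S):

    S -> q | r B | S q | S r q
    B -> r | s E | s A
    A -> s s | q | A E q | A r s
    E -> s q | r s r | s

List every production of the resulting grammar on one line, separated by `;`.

S -> q S' | r B S'; B -> r | s E | s A; A -> s s A' | q A'; E -> s q | r s r | s; S' -> q S' | r q S' | ε; A' -> E q A' | r s A' | ε

Directly left-recursive nonterminals: S, A.
For S: α = {q, r q}, β = {q, r B}. Rewrite as S → β S' and S' → α S' | ε.
For A: α = {E q, r s}, β = {s s, q}. Rewrite as A → β A' and A' → α A' | ε.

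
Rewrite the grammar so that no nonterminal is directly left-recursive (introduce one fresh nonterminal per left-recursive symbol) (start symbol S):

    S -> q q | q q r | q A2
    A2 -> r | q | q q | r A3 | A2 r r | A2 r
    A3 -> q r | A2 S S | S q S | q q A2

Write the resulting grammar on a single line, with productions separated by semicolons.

Directly left-recursive nonterminal: A2.
For A2: α = {r r, r}, β = {r, q, q q, r A3}. Rewrite as A2 → β A2' and A2' → α A2' | ε.

S -> q q | q q r | q A2; A2 -> r A2' | q A2' | q q A2' | r A3 A2'; A3 -> q r | A2 S S | S q S | q q A2; A2' -> r r A2' | r A2' | ε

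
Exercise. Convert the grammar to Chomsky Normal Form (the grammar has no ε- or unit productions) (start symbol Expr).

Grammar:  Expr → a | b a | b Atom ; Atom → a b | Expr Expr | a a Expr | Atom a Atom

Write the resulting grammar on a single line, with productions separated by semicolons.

Expr → a | X1 X2 | X1 Atom; Atom → X2 X1 | Expr Expr | X2 Y1 | Atom Y2; X1 → b; X2 → a; Y1 → X2 Expr; Y2 → X2 Atom

Introduce a nonterminal for each terminal appearing in a rule of length ≥ 2: X1 → b, X2 → a.
Binarize each right-hand side of length ≥ 3 by chaining fresh nonterminals (Y1, Y2, …): affected rules were Atom → X2 X2 Expr; Atom → Atom X2 Atom.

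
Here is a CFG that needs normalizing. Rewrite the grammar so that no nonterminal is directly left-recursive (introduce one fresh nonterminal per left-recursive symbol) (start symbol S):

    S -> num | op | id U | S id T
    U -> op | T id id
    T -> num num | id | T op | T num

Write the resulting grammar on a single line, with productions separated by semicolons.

S, T are directly left-recursive.
For S: α = {id T}, β = {num, op, id U}. Rewrite as S → β S' and S' → α S' | ε.
For T: α = {op, num}, β = {num num, id}. Rewrite as T → β T' and T' → α T' | ε.

S -> num S' | op S' | id U S'; U -> op | T id id; T -> num num T' | id T'; S' -> id T S' | eps; T' -> op T' | num T' | eps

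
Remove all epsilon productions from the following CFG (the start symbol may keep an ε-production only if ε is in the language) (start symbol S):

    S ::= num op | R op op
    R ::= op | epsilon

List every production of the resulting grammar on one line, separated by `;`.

S ::= num op | R op op | op op; R ::= op

Nullable nonterminals: {R}.
ε ∉ L(G), so no ε-production is kept.
For each production, add variants omitting each subset of nullable occurrences: S → R op op gives R op op | op op.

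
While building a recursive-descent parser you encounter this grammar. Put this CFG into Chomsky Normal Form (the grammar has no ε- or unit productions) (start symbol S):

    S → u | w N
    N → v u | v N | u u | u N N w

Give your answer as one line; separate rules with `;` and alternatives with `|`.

S → u | X1 N; N → X2 X3 | X2 N | X3 X3 | X3 Y1; X1 → w; X2 → v; X3 → u; Y1 → N Y2; Y2 → N X1

Introduce a nonterminal for each terminal appearing in a rule of length ≥ 2: X1 → w, X2 → v, X3 → u.
Binarize each right-hand side of length ≥ 3 by chaining fresh nonterminals (Y1, Y2, …): affected rules were N → X3 N N X1.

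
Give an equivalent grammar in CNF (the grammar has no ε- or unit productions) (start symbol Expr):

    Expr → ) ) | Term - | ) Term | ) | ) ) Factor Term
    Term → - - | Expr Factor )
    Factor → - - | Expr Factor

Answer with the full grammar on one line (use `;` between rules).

Expr → X1 X1 | Term X2 | X1 Term | ) | X1 Y1; Term → X2 X2 | Expr Y3; Factor → X2 X2 | Expr Factor; X1 → ); X2 → -; Y1 → X1 Y2; Y2 → Factor Term; Y3 → Factor X1

Introduce a nonterminal for each terminal appearing in a rule of length ≥ 2: X1 → ), X2 → -.
Binarize each right-hand side of length ≥ 3 by chaining fresh nonterminals (Y1, Y2, …): affected rules were Expr → X1 X1 Factor Term; Term → Expr Factor X1.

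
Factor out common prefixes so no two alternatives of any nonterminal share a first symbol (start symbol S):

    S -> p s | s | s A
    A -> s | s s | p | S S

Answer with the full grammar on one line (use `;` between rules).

S -> p s | s S'; A -> p | S S | s A'; S' -> ε | A; A' -> ε | s

S has alternatives sharing prefix 's': factor to S → s S' with S' → ε | A.
A has alternatives sharing prefix 's': factor to A → s A' with A' → ε | s.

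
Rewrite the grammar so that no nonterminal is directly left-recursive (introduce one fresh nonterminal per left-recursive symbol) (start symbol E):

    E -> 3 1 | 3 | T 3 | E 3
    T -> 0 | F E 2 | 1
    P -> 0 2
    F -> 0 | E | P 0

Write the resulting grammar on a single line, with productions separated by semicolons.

Left recursion appears on E.
For E: α = {3}, β = {3 1, 3, T 3}. Rewrite as E → β E' and E' → α E' | ε.

E -> 3 1 E' | 3 E' | T 3 E'; T -> 0 | F E 2 | 1; P -> 0 2; F -> 0 | E | P 0; E' -> 3 E' | ε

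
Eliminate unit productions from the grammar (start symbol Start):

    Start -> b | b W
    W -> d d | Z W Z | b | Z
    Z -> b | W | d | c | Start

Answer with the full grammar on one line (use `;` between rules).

Unit pairs: W ⇒* {Start, Z}; Z ⇒* {Start, W}.
Replace each nonterminal's rules with the union of the non-unit rules of every nonterminal it unit-derives.

Start -> b | b W; W -> b | d | c | b W | d d | Z W Z; Z -> b | d | c | b W | d d | Z W Z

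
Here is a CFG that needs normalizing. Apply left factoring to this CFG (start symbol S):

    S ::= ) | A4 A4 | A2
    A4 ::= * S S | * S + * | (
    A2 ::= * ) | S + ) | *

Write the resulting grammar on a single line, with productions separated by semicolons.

S ::= ) | A4 A4 | A2; A4 ::= ( | * S A4'; A2 ::= S + ) | * A2'; A4' ::= S | + *; A2' ::= ) | ε

A4 has alternatives sharing prefix '* S': factor to A4 → * S A4' with A4' → S | + *.
A2 has alternatives sharing prefix '*': factor to A2 → * A2' with A2' → ) | ε.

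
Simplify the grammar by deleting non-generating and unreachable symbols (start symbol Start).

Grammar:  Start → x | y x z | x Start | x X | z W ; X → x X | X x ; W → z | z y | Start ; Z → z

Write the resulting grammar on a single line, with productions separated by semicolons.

Start → x | y x z | x Start | z W; W → z | z y | Start

Generating nonterminals: {Start, W, Z}.
Reachable from Start after that: {Start, W}.
Removed useless symbols: {X, Z} and every production mentioning them.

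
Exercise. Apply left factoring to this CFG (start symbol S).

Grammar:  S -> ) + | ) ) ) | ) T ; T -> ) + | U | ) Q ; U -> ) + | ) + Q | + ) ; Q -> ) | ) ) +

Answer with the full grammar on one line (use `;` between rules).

S has alternatives sharing prefix ')': factor to S → ) S' with S' → + | ) ) | T.
T has alternatives sharing prefix ')': factor to T → ) T' with T' → + | Q.
U has alternatives sharing prefix ') +': factor to U → ) + U' with U' → ε | Q.
Q has alternatives sharing prefix ')': factor to Q → ) Q' with Q' → ε | ) +.

S -> ) S'; T -> U | ) T'; U -> + ) | ) + U'; Q -> ) Q'; S' -> + | ) ) | T; T' -> + | Q; U' -> ε | Q; Q' -> ε | ) +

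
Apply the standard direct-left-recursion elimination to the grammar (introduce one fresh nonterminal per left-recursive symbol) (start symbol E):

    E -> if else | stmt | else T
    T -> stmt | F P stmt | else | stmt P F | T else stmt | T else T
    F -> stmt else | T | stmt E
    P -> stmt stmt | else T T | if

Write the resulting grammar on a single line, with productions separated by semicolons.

Directly left-recursive nonterminal: T.
For T: α = {else stmt, else T}, β = {stmt, F P stmt, else, stmt P F}. Rewrite as T → β T' and T' → α T' | ε.

E -> if else | stmt | else T; T -> stmt T' | F P stmt T' | else T' | stmt P F T'; F -> stmt else | T | stmt E; P -> stmt stmt | else T T | if; T' -> else stmt T' | else T T' | ε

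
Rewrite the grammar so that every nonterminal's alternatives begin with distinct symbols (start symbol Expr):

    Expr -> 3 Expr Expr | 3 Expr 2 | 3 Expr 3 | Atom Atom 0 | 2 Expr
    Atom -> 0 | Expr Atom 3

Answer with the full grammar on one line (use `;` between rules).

Expr -> Atom Atom 0 | 2 Expr | 3 Expr Expr1; Atom -> 0 | Expr Atom 3; Expr1 -> Expr | 2 | 3

Expr has alternatives sharing prefix '3 Expr': factor to Expr → 3 Expr Expr1 with Expr1 → Expr | 2 | 3.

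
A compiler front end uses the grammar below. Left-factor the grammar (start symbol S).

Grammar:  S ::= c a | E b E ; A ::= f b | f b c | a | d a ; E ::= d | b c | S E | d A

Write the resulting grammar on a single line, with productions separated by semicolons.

S ::= c a | E b E; A ::= a | d a | f b A'; E ::= b c | S E | d E'; A' ::= ε | c; E' ::= ε | A

A has alternatives sharing prefix 'f b': factor to A → f b A' with A' → ε | c.
E has alternatives sharing prefix 'd': factor to E → d E' with E' → ε | A.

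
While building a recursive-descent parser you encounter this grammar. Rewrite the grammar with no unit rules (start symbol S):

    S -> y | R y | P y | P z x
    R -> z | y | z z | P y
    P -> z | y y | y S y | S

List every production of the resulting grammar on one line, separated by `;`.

Unit pairs: P ⇒* {S}.
For each unit pair (A, B), copy every non-unit production of B to A, then drop all unit productions.

S -> y | R y | P y | P z x; R -> z | y | z z | P y; P -> y | R y | P y | P z x | z | y y | y S y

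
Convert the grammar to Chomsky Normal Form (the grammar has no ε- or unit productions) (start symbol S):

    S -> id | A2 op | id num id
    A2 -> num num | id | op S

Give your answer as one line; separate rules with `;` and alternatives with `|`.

S -> id | A2 X1 | X2 Y1; A2 -> X3 X3 | id | X1 S; X1 -> op; X2 -> id; X3 -> num; Y1 -> X3 X2

Introduce a nonterminal for each terminal appearing in a rule of length ≥ 2: X1 → op, X2 → id, X3 → num.
Binarize each right-hand side of length ≥ 3 by chaining fresh nonterminals (Y1, Y2, …): affected rules were S → X2 X3 X2.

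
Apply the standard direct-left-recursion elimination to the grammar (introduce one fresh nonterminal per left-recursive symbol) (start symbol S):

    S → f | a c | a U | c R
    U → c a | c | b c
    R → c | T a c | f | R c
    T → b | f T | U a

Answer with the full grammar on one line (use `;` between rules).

S → f | a c | a U | c R; U → c a | c | b c; R → c R' | T a c R' | f R'; T → b | f T | U a; R' → c R' | ε

Directly left-recursive nonterminal: R.
For R: α = {c}, β = {c, T a c, f}. Rewrite as R → β R' and R' → α R' | ε.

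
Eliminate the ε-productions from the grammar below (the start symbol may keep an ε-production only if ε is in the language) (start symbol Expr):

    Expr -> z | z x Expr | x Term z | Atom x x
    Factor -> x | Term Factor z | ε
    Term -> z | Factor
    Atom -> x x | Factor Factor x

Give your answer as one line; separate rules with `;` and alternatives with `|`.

Expr -> z | z x Expr | x Term z | x z | Atom x x; Factor -> x | Term Factor z | Term z | Factor z | z; Term -> z | Factor; Atom -> x x | Factor Factor x | Factor x | x

The nullable symbols are {Factor, Term}.
ε ∉ L(G), so no ε-production is kept.
Add the nullable-subset variants: Expr → x Term z gives x Term z | x z. Factor → Term Factor z gives Term Factor z | Term z | Factor z | z. Atom → Factor Factor x gives Factor Factor x | Factor x | x.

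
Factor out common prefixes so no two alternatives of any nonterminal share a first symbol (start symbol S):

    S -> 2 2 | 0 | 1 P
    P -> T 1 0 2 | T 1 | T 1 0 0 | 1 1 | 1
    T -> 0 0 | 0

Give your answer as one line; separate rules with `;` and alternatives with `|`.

P has alternatives sharing prefix 'T 1': factor to P → T 1 P' with P' → 0 2 | ε | 0 0.
P has alternatives sharing prefix '1': factor to P → 1 P'' with P'' → 1 | ε.
T has alternatives sharing prefix '0': factor to T → 0 T' with T' → 0 | ε.
P' has alternatives sharing prefix '0': factor to P' → 0 P''' with P''' → 2 | 0.

S -> 2 2 | 0 | 1 P; P -> T 1 P' | 1 P''; T -> 0 T'; P' -> ε | 0 P'''; P'' -> 1 | ε; T' -> 0 | ε; P''' -> 2 | 0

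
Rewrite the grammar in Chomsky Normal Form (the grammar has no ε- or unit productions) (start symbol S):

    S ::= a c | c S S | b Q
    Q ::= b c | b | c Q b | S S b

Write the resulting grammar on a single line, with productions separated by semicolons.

S ::= X1 X2 | X2 Y1 | X3 Q; Q ::= X3 X2 | b | X2 Y2 | S Y3; X1 ::= a; X2 ::= c; X3 ::= b; Y1 ::= S S; Y2 ::= Q X3; Y3 ::= S X3

Introduce a nonterminal for each terminal appearing in a rule of length ≥ 2: X1 → a, X2 → c, X3 → b.
Binarize each right-hand side of length ≥ 3 by chaining fresh nonterminals (Y1, Y2, …): affected rules were S → X2 S S; Q → X2 Q X3; Q → S S X3.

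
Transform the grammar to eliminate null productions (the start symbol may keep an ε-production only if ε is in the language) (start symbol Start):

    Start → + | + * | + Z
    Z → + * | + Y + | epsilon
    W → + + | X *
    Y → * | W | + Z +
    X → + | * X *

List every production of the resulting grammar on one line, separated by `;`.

Start → + | + * | + Z; Z → + * | + Y +; W → + + | X *; Y → * | W | + Z + | + +; X → + | * X *

The nullable symbols are {Z}.
ε ∉ L(G), so no ε-production is kept.
Expand every rule over subsets of its nullable positions: Y → + Z + gives + Z + | + +.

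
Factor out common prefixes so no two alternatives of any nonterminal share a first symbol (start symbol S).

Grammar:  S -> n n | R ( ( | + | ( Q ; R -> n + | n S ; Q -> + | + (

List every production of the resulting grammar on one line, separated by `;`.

S -> n n | R ( ( | + | ( Q; R -> n R'; Q -> + Q'; R' -> + | S; Q' -> ε | (

R has alternatives sharing prefix 'n': factor to R → n R' with R' → + | S.
Q has alternatives sharing prefix '+': factor to Q → + Q' with Q' → ε | (.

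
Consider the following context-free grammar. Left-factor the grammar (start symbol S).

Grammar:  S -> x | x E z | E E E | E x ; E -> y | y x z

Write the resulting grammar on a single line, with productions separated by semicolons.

S has alternatives sharing prefix 'x': factor to S → x S' with S' → ε | E z.
S has alternatives sharing prefix 'E': factor to S → E S'' with S'' → E E | x.
E has alternatives sharing prefix 'y': factor to E → y E' with E' → ε | x z.

S -> x S' | E S''; E -> y E'; S' -> eps | E z; S'' -> E E | x; E' -> eps | x z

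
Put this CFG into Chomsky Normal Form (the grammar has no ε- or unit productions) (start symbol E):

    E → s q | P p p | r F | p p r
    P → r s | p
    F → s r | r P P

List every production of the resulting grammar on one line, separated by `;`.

E → X1 X2 | P Y1 | X4 F | X3 Y2; P → X4 X1 | p; F → X1 X4 | X4 Y3; X1 → s; X2 → q; X3 → p; X4 → r; Y1 → X3 X3; Y2 → X3 X4; Y3 → P P

Introduce a nonterminal for each terminal appearing in a rule of length ≥ 2: X1 → s, X2 → q, X3 → p, X4 → r.
Binarize each right-hand side of length ≥ 3 by chaining fresh nonterminals (Y1, Y2, …): affected rules were E → P X3 X3; E → X3 X3 X4; F → X4 P P.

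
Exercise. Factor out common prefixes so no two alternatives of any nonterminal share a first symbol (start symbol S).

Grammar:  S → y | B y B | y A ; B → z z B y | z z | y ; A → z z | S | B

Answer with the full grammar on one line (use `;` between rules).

S → B y B | y S'; B → y | z z B'; A → z z | S | B; S' → ε | A; B' → B y | ε

S has alternatives sharing prefix 'y': factor to S → y S' with S' → ε | A.
B has alternatives sharing prefix 'z z': factor to B → z z B' with B' → B y | ε.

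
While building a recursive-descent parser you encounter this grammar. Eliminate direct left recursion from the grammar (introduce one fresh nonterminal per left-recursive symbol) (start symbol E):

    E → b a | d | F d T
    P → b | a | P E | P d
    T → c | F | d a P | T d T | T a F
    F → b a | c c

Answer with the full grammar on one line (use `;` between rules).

P, T are directly left-recursive.
For P: α = {E, d}, β = {b, a}. Rewrite as P → β P' and P' → α P' | ε.
For T: α = {d T, a F}, β = {c, F, d a P}. Rewrite as T → β T' and T' → α T' | ε.

E → b a | d | F d T; P → b P' | a P'; T → c T' | F T' | d a P T'; F → b a | c c; P' → E P' | d P' | ε; T' → d T T' | a F T' | ε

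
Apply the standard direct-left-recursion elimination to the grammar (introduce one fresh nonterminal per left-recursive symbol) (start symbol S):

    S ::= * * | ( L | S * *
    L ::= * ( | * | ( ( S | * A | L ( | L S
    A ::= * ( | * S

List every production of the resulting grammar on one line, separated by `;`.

Directly left-recursive nonterminals: S, L.
For S: α = {* *}, β = {* *, ( L}. Rewrite as S → β S' and S' → α S' | ε.
For L: α = {(, S}, β = {* (, *, ( ( S, * A}. Rewrite as L → β L' and L' → α L' | ε.

S ::= * * S' | ( L S'; L ::= * ( L' | * L' | ( ( S L' | * A L'; A ::= * ( | * S; S' ::= * * S' | ε; L' ::= ( L' | S L' | ε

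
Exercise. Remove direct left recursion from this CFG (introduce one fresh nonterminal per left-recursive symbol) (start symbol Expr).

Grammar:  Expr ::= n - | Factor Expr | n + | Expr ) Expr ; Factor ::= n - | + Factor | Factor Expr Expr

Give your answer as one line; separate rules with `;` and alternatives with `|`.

Expr ::= n - Expr1 | Factor Expr Expr1 | n + Expr1; Factor ::= n - Factor1 | + Factor Factor1; Expr1 ::= ) Expr Expr1 | ε; Factor1 ::= Expr Expr Factor1 | ε

Expr, Factor are directly left-recursive.
For Expr: α = {) Expr}, β = {n -, Factor Expr, n +}. Rewrite as Expr → β Expr1 and Expr1 → α Expr1 | ε.
For Factor: α = {Expr Expr}, β = {n -, + Factor}. Rewrite as Factor → β Factor1 and Factor1 → α Factor1 | ε.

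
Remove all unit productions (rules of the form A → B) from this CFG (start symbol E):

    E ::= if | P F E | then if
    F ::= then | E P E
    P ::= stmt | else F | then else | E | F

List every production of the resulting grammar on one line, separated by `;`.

Unit pairs: P ⇒* {E, F}.
Replace each nonterminal's rules with the union of the non-unit rules of every nonterminal it unit-derives.

E ::= if | P F E | then if; F ::= then | E P E; P ::= if | P F E | then if | stmt | else F | then else | then | E P E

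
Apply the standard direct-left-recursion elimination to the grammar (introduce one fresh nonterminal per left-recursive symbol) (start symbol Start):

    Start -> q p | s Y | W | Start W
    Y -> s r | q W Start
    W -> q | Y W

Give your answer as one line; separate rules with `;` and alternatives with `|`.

Start is directly left-recursive.
For Start: α = {W}, β = {q p, s Y, W}. Rewrite as Start → β Start1 and Start1 → α Start1 | ε.

Start -> q p Start1 | s Y Start1 | W Start1; Y -> s r | q W Start; W -> q | Y W; Start1 -> W Start1 | ε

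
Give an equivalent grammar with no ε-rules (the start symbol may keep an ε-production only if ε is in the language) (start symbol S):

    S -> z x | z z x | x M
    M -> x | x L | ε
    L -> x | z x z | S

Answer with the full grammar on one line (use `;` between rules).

The nullable symbols are {M}.
ε ∉ L(G), so no ε-production is kept.
Add the nullable-subset variants: S → x M gives x M | x.

S -> z x | z z x | x M | x; M -> x | x L; L -> x | z x z | S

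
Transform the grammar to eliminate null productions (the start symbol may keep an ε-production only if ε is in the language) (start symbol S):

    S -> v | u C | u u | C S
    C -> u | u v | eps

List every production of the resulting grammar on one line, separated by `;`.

Nullable set = {C}.
ε ∉ L(G), so no ε-production is kept.
Add the nullable-subset variants: S → u C gives u C | u.

S -> v | u C | u | u u | C S; C -> u | u v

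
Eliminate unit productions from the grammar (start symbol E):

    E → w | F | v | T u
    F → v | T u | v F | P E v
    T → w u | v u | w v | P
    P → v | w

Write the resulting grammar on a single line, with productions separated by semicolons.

E → w | v | T u | v F | P E v; F → v | T u | v F | P E v; T → v | w | w u | v u | w v; P → v | w

Unit pairs: E ⇒* {F}; T ⇒* {P}.
For each unit pair (A, B), copy every non-unit production of B to A, then drop all unit productions.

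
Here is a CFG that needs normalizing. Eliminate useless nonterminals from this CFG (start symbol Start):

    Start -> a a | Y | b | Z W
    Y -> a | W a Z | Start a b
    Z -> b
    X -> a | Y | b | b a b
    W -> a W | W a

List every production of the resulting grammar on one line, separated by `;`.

Generating nonterminals: {Start, X, Y, Z}.
Reachable from Start after that: {Start, Y}.
Removed useless symbols: {W, X, Z} and every production mentioning them.

Start -> a a | Y | b; Y -> a | Start a b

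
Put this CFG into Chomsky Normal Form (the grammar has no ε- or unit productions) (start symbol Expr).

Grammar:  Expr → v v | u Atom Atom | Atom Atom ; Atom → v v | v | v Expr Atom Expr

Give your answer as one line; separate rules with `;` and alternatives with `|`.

Introduce a nonterminal for each terminal appearing in a rule of length ≥ 2: X1 → v, X2 → u.
Binarize each right-hand side of length ≥ 3 by chaining fresh nonterminals (Y1, Y2, …): affected rules were Expr → X2 Atom Atom; Atom → X1 Expr Atom Expr.

Expr → X1 X1 | X2 Y1 | Atom Atom; Atom → X1 X1 | v | X1 Y2; X1 → v; X2 → u; Y1 → Atom Atom; Y2 → Expr Y3; Y3 → Atom Expr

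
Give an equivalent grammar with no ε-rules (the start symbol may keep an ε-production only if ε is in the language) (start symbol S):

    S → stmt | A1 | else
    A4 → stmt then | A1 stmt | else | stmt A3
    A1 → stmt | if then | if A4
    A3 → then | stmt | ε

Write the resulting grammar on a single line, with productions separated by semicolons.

Nullable set = {A3}.
ε ∉ L(G), so no ε-production is kept.
Add the nullable-subset variants: A4 → stmt A3 gives stmt A3 | stmt.

S → stmt | A1 | else; A4 → stmt then | A1 stmt | else | stmt A3 | stmt; A1 → stmt | if then | if A4; A3 → then | stmt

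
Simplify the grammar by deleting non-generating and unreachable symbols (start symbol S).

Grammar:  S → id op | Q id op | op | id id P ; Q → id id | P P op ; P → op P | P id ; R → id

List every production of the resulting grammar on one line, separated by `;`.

Generating nonterminals: {Q, R, S}.
Reachable from S after that: {Q, S}.
Removed useless symbols: {P, R} and every production mentioning them.

S → id op | Q id op | op; Q → id id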